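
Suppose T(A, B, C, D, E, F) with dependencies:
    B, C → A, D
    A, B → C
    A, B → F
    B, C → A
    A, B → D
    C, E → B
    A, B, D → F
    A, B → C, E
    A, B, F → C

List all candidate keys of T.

{A, B}, {B, C}, {C, E}

{A, B} is a candidate key since {A, B}⁺ = {A, B, C, D, E, F} covers every attribute.
{B, C} is a candidate key since {B, C}⁺ = {A, B, C, D, E, F} covers every attribute.
{C, E} is a candidate key since {C, E}⁺ = {A, B, C, D, E, F} covers every attribute.
These are minimal and exhaustive — every other superkey contains one of them.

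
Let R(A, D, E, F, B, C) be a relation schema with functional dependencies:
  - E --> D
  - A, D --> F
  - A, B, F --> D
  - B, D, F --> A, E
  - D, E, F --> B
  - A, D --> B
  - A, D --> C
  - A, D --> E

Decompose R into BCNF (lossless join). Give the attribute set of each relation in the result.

{A, B, C, E, F}; {D, E}

Candidate keys of the original relation: {A, B, F}, {A, D}, {A, E}, {B, D, F}, {E, F}.
Within {A, B, C, D, E, F}: {E}⁺ ∩ {A, B, C, D, E, F} = {D, E}, not the whole set, so E --> D violates BCNF; decompose into {D, E} and {A, B, C, E, F}.
{D, E} has no BCNF violation.
{A, B, C, E, F} has no BCNF violation.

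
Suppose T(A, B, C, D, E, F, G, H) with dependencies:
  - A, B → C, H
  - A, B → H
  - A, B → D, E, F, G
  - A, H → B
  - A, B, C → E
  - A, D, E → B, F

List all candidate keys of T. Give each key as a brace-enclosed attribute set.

No FD produces {A}, so it must be in every candidate key.
{A, B}⁺ = {A, B, C, D, E, F, G, H}, which is every attribute, so {A, B} is a candidate key.
{A, H}⁺ = {A, B, C, D, E, F, G, H}, which is every attribute, so {A, H} is a candidate key.
{A, D, E}⁺ = {A, B, C, D, E, F, G, H}, which is every attribute, so {A, D, E} is a candidate key.
Any other superkey properly contains one of these, so there are no further candidate keys.

{A, B}, {A, D, E}, {A, H}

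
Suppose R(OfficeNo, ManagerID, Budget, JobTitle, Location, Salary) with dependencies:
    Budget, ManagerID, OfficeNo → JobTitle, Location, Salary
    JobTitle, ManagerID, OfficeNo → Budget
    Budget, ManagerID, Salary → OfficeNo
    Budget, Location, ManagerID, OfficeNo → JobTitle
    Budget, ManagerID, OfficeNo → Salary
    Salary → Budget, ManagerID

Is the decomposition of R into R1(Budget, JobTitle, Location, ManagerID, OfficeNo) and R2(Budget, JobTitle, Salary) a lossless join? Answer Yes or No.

The shared attributes are {Budget, JobTitle} and {Budget, JobTitle}⁺ = {Budget, JobTitle}.
The closure covers neither R1 nor R2 entirely; the join is not lossless.

No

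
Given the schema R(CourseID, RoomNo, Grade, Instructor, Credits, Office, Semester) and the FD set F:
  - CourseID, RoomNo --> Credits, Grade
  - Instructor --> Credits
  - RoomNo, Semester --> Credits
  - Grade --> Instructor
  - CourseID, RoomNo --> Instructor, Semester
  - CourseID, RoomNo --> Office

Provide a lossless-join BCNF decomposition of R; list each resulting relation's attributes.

Candidate key of the original relation: {CourseID, RoomNo}.
{CourseID, Credits, Grade, Instructor, Office, RoomNo, Semester}: {Instructor} determines {Credits, Instructor} here but is not a superkey — split on Instructor --> Credits, giving {Credits, Instructor} and {CourseID, Grade, Instructor, Office, RoomNo, Semester}.
{Credits, Instructor} has no BCNF violation.
{CourseID, Grade, Instructor, Office, RoomNo, Semester}: {Grade} determines {Grade, Instructor} here but is not a superkey — split on Grade --> Instructor, giving {Grade, Instructor} and {CourseID, Grade, Office, RoomNo, Semester}.
{Grade, Instructor} has no BCNF violation.
{CourseID, Grade, Office, RoomNo, Semester} has no BCNF violation.

{CourseID, Grade, Office, RoomNo, Semester}; {Credits, Instructor}; {Grade, Instructor}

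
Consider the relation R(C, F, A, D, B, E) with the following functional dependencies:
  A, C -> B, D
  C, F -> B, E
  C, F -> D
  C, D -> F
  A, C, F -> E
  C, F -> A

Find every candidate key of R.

{A, C}, {C, D}, {C, F}

{C} never appears on the right of any FD, so every key must include it.
{A, C}⁺ = {A, B, C, D, E, F} — all of the relation — so {A, C} is a candidate key.
{C, D}⁺ = {A, B, C, D, E, F} — all of the relation — so {C, D} is a candidate key.
{C, F}⁺ = {A, B, C, D, E, F} — all of the relation — so {C, F} is a candidate key.
No proper subset of any of these is a key, and no other minimal superkey exists.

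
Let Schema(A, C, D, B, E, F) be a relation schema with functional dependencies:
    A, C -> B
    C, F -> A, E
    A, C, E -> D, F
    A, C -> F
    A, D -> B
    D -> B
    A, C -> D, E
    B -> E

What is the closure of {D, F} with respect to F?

{B, D, E, F}

Start with {D, F}.
D -> B applies; add {B} → now {B, D, F}.
B -> E applies; add {E} → now {B, D, E, F}.
No further FD applies.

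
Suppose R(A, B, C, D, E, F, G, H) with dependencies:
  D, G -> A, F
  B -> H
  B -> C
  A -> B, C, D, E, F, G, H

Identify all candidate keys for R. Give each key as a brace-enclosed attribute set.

{A}, {D, G}

{A} is a candidate key since {A}⁺ = {A, B, C, D, E, F, G, H} covers every attribute.
{D, G} is a candidate key since {D, G}⁺ = {A, B, C, D, E, F, G, H} covers every attribute.
These are minimal and exhaustive — every other superkey contains one of them.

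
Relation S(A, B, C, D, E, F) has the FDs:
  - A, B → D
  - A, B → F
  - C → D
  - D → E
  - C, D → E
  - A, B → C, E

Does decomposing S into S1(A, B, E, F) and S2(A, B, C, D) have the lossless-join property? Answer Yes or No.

The shared attributes are {A, B} and {A, B}⁺ = {A, B, C, D, E, F}.
Since S1 ⊆ {A, B, C, D, E, F}, the intersection is a superkey of S1; the decomposition is lossless.

Yes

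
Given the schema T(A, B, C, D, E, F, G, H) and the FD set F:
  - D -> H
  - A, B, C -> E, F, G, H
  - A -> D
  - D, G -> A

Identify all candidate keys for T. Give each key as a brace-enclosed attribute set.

{A, B, C}, {B, C, D, G}

{B, C} never appear on the right of any FD, so every key must include all of them.
{A, B, C} is a candidate key since {A, B, C}⁺ = {A, B, C, D, E, F, G, H} covers every attribute.
{B, C, D, G} is a candidate key since {B, C, D, G}⁺ = {A, B, C, D, E, F, G, H} covers every attribute.
No proper subset of any of these is a key, and no other minimal superkey exists.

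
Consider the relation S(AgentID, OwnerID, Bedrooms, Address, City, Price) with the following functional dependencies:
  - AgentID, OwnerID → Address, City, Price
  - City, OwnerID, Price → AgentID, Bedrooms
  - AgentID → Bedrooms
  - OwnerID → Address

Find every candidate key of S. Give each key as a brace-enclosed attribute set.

No FD produces {OwnerID}, so it must be in every candidate key.
{AgentID, OwnerID}⁺ = {Address, AgentID, Bedrooms, City, OwnerID, Price} — all of the relation — so {AgentID, OwnerID} is a candidate key.
{City, OwnerID, Price}⁺ = {Address, AgentID, Bedrooms, City, OwnerID, Price} — all of the relation — so {City, OwnerID, Price} is a candidate key.
Any other superkey properly contains one of these, so there are no further candidate keys.

{AgentID, OwnerID}, {City, OwnerID, Price}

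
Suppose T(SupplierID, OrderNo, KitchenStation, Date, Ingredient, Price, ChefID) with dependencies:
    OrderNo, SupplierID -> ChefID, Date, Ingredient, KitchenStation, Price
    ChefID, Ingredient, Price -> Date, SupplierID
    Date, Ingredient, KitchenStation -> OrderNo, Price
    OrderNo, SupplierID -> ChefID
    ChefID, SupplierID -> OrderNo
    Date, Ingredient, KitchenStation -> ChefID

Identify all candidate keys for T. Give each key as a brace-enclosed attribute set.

{ChefID, Ingredient, Price}, {ChefID, SupplierID}, {Date, Ingredient, KitchenStation}, {OrderNo, SupplierID}

{ChefID, SupplierID} is a candidate key since {ChefID, SupplierID}⁺ = {ChefID, Date, Ingredient, KitchenStation, OrderNo, Price, SupplierID} covers every attribute.
{OrderNo, SupplierID} is a candidate key since {OrderNo, SupplierID}⁺ = {ChefID, Date, Ingredient, KitchenStation, OrderNo, Price, SupplierID} covers every attribute.
{ChefID, Ingredient, Price} is a candidate key since {ChefID, Ingredient, Price}⁺ = {ChefID, Date, Ingredient, KitchenStation, OrderNo, Price, SupplierID} covers every attribute.
{Date, Ingredient, KitchenStation} is a candidate key since {Date, Ingredient, KitchenStation}⁺ = {ChefID, Date, Ingredient, KitchenStation, OrderNo, Price, SupplierID} covers every attribute.
No proper subset of any of these is a key, and no other minimal superkey exists.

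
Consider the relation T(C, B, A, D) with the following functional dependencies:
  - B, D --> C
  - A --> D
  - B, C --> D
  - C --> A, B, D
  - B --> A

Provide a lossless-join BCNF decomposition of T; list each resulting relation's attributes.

{A, B, C}; {A, D}

Candidate keys of the original relation: {B}, {C}.
Within {A, B, C, D}: {A}⁺ ∩ {A, B, C, D} = {A, D}, not the whole set, so A --> D violates BCNF; decompose into {A, D} and {A, B, C}.
{A, D}: every determinant is a superkey — BCNF.
{A, B, C}: every determinant is a superkey — BCNF.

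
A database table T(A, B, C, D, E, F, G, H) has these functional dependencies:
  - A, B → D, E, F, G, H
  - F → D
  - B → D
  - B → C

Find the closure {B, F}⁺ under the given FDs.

Start with {B, F}.
F → D applies; add {D} → now {B, D, F}.
B → C applies; add {C} → now {B, C, D, F}.
No further FD applies.

{B, C, D, F}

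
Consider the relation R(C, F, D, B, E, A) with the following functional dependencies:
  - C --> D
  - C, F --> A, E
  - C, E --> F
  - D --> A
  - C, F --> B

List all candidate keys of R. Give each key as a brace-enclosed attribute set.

{C} never appears on the right of any FD, so every key must include it.
Closure of {C, E} is {A, B, C, D, E, F}, the whole schema; {C, E} is a candidate key.
Closure of {C, F} is {A, B, C, D, E, F}, the whole schema; {C, F} is a candidate key.
Any other superkey properly contains one of these, so there are no further candidate keys.

{C, E}, {C, F}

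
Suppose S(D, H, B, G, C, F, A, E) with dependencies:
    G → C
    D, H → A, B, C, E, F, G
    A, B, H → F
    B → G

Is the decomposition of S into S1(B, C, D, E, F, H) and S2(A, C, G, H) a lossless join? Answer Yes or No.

Common attributes: {C, H}; their closure is {C, H}.
S1 ⊄ {C, H} and S2 ⊄ {C, H}, so the split is lossy.

No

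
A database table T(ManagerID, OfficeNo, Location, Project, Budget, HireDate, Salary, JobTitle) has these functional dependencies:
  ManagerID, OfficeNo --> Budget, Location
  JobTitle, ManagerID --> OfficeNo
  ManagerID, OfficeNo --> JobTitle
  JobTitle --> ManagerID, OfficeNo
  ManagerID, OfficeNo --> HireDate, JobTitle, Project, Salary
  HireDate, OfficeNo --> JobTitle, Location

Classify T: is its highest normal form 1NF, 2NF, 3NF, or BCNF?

BCNF

Candidate keys: {HireDate, OfficeNo}, {JobTitle}, {ManagerID, OfficeNo}. Prime attributes: {HireDate, JobTitle, ManagerID, OfficeNo}.
Every FD has a superkey on the left, so the relation is in BCNF.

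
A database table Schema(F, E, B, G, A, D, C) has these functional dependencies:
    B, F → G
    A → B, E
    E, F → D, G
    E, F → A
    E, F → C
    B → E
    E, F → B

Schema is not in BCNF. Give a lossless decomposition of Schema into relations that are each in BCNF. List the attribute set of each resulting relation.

{A, B}; {A, C, D, F, G}; {B, E}

Candidate keys of the original relation: {A, F}, {B, F}, {E, F}.
In {A, B, C, D, E, F, G}, {A} is not a superkey ({A}⁺ restricted to this set is {A, B, E}), so split on A → B, E into {A, B, E} and {A, C, D, F, G}.
In {A, B, E}, {B} is not a superkey ({B}⁺ restricted to this set is {B, E}), so split on B → E into {B, E} and {A, B}.
{B, E}: every determinant is a superkey — BCNF.
{A, B}: every determinant is a superkey — BCNF.
{A, C, D, F, G}: every determinant is a superkey — BCNF.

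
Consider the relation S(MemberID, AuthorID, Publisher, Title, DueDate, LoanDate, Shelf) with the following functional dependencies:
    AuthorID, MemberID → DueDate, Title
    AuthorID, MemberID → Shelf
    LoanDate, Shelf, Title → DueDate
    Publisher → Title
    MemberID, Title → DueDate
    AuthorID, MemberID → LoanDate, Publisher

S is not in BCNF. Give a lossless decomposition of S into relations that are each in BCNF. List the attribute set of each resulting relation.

Candidate key of the original relation: {AuthorID, MemberID}.
Within {AuthorID, DueDate, LoanDate, MemberID, Publisher, Shelf, Title}: {LoanDate, Shelf, Title}⁺ ∩ {AuthorID, DueDate, LoanDate, MemberID, Publisher, Shelf, Title} = {DueDate, LoanDate, Shelf, Title}, not the whole set, so LoanDate, Shelf, Title → DueDate violates BCNF; decompose into {DueDate, LoanDate, Shelf, Title} and {AuthorID, LoanDate, MemberID, Publisher, Shelf, Title}.
{DueDate, LoanDate, Shelf, Title} has no BCNF violation.
Within {AuthorID, LoanDate, MemberID, Publisher, Shelf, Title}: {Publisher}⁺ ∩ {AuthorID, LoanDate, MemberID, Publisher, Shelf, Title} = {Publisher, Title}, not the whole set, so Publisher → Title violates BCNF; decompose into {Publisher, Title} and {AuthorID, LoanDate, MemberID, Publisher, Shelf}.
{Publisher, Title} has no BCNF violation.
{AuthorID, LoanDate, MemberID, Publisher, Shelf} has no BCNF violation.

{AuthorID, LoanDate, MemberID, Publisher, Shelf}; {DueDate, LoanDate, Shelf, Title}; {Publisher, Title}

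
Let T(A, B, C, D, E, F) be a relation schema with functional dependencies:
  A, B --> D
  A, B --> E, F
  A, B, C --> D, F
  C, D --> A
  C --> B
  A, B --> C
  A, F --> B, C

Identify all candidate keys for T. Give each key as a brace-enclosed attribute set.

{A, B}⁺ = {A, B, C, D, E, F}, which is every attribute, so {A, B} is a candidate key.
{A, C}⁺ = {A, B, C, D, E, F}, which is every attribute, so {A, C} is a candidate key.
{A, F}⁺ = {A, B, C, D, E, F}, which is every attribute, so {A, F} is a candidate key.
{C, D}⁺ = {A, B, C, D, E, F}, which is every attribute, so {C, D} is a candidate key.
No proper subset of any of these is a key, and no other minimal superkey exists.

{A, B}, {A, C}, {A, F}, {C, D}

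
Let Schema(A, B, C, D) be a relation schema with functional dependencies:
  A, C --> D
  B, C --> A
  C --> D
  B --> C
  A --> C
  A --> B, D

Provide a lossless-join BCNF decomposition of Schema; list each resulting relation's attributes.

{A, B, C}; {C, D}

Candidate keys of the original relation: {A}, {B}.
{A, B, C, D}: {C} determines {C, D} here but is not a superkey — split on C --> D, giving {C, D} and {A, B, C}.
{C, D} has no BCNF violation.
{A, B, C} has no BCNF violation.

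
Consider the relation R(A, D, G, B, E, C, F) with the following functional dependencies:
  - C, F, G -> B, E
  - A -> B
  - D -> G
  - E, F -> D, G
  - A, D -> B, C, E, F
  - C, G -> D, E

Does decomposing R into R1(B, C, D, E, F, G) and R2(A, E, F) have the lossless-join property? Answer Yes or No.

Common attributes: {E, F}; their closure is {D, E, F, G}.
R1 ⊄ {D, E, F, G} and R2 ⊄ {D, E, F, G}, so the split is lossy.

No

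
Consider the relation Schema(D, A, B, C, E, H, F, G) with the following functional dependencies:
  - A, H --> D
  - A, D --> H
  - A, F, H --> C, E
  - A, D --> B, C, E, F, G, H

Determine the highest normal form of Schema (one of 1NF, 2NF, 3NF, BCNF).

BCNF

Candidate keys: {A, D}, {A, H}. Prime attributes: {A, D, H}.
Each dependency's left side is a superkey — BCNF holds.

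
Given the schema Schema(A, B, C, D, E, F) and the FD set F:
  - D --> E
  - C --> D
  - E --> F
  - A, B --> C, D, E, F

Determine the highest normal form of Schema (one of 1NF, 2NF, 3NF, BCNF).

2NF

Candidate key: {A, B}. Prime attributes: {A, B}.
D --> E breaks BCNF: {D}⁺ = {D, E, F}, so {D} is not a superkey.
D --> E determines the non-prime attribute {E} from a non-superkey — 3NF is violated.
No non-prime attribute depends on a proper subset of any candidate key, so 2NF holds.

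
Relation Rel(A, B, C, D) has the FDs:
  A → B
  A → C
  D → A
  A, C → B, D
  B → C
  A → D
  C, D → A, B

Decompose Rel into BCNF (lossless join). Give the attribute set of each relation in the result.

Candidate keys of the original relation: {A}, {D}.
Within {A, B, C, D}: {B}⁺ ∩ {A, B, C, D} = {B, C}, not the whole set, so B → C violates BCNF; decompose into {B, C} and {A, B, D}.
{B, C} has no BCNF violation.
{A, B, D} has no BCNF violation.

{A, B, D}; {B, C}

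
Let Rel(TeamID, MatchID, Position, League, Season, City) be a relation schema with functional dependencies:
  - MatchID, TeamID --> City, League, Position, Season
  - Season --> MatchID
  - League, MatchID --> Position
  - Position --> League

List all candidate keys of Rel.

Attributes never on any right-hand side: {TeamID} — every candidate key must contain it.
{MatchID, TeamID} is a candidate key since {MatchID, TeamID}⁺ = {City, League, MatchID, Position, Season, TeamID} covers every attribute.
{Season, TeamID} is a candidate key since {Season, TeamID}⁺ = {City, League, MatchID, Position, Season, TeamID} covers every attribute.
No proper subset of any of these is a key, and no other minimal superkey exists.

{MatchID, TeamID}, {Season, TeamID}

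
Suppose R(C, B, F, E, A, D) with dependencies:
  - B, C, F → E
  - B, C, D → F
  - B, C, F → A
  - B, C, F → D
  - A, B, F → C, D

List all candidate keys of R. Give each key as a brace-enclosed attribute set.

{A, B, F}, {B, C, D}, {B, C, F}

Attributes never on any right-hand side: {B} — every candidate key must contain it.
{A, B, F}⁺ = {A, B, C, D, E, F}, which is every attribute, so {A, B, F} is a candidate key.
{B, C, D}⁺ = {A, B, C, D, E, F}, which is every attribute, so {B, C, D} is a candidate key.
{B, C, F}⁺ = {A, B, C, D, E, F}, which is every attribute, so {B, C, F} is a candidate key.
No proper subset of any of these is a key, and no other minimal superkey exists.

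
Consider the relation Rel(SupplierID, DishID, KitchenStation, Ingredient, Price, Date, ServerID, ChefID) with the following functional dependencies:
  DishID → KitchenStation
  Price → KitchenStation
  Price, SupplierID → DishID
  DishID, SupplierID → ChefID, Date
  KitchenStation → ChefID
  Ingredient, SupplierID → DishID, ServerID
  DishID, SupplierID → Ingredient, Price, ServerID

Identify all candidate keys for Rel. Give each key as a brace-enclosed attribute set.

Attributes never on any right-hand side: {SupplierID} — every candidate key must contain it.
{DishID, SupplierID}⁺ = {ChefID, Date, DishID, Ingredient, KitchenStation, Price, ServerID, SupplierID}, which is every attribute, so {DishID, SupplierID} is a candidate key.
{Ingredient, SupplierID}⁺ = {ChefID, Date, DishID, Ingredient, KitchenStation, Price, ServerID, SupplierID}, which is every attribute, so {Ingredient, SupplierID} is a candidate key.
{Price, SupplierID}⁺ = {ChefID, Date, DishID, Ingredient, KitchenStation, Price, ServerID, SupplierID}, which is every attribute, so {Price, SupplierID} is a candidate key.
No proper subset of any of these is a key, and no other minimal superkey exists.

{DishID, SupplierID}, {Ingredient, SupplierID}, {Price, SupplierID}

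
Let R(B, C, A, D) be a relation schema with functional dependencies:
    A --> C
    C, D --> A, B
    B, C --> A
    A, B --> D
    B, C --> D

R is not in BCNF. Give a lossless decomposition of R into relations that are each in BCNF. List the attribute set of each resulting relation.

{A, B, D}; {A, C}

Candidate keys of the original relation: {A, B}, {A, D}, {B, C}, {C, D}.
Within {A, B, C, D}: {A}⁺ ∩ {A, B, C, D} = {A, C}, not the whole set, so A --> C violates BCNF; decompose into {A, C} and {A, B, D}.
{A, C} has no BCNF violation.
{A, B, D} has no BCNF violation.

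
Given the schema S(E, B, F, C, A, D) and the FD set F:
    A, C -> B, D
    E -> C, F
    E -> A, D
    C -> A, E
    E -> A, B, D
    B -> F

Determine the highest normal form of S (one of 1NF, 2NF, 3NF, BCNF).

2NF

Candidate keys: {C}, {E}. Prime attributes: {C, E}.
B -> F: {B}⁺ = {B, F}, which is not all of the attributes, so the left side is not a superkey — BCNF is violated.
B -> F has non-prime {F} on the right and a non-superkey on the left, so 3NF fails.
With only single-attribute keys there can be no partial dependency, so 2NF holds.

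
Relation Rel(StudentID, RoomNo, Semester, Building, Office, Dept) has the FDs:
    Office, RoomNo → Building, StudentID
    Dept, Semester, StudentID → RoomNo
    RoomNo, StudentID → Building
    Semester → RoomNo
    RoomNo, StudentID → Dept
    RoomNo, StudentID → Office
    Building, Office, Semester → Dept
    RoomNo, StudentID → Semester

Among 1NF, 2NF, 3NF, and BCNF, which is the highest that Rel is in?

3NF

Candidate keys: {Office, RoomNo}, {Office, Semester}, {RoomNo, StudentID}, {Semester, StudentID}. Prime attributes: {Office, RoomNo, Semester, StudentID}.
For Semester → RoomNo we have {Semester}⁺ = {RoomNo, Semester}; {Semester} is not a superkey, so BCNF fails.
Since {RoomNo} ⊆ prime attributes and every other non-superkey FD also has a prime right side, the schema is in 3NF.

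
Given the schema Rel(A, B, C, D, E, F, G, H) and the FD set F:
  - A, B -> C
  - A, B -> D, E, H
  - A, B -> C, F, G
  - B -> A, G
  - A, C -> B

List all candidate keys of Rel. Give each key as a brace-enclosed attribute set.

{B} is a candidate key since {B}⁺ = {A, B, C, D, E, F, G, H} covers every attribute.
{A, C} is a candidate key since {A, C}⁺ = {A, B, C, D, E, F, G, H} covers every attribute.
Any other superkey properly contains one of these, so there are no further candidate keys.

{A, C}, {B}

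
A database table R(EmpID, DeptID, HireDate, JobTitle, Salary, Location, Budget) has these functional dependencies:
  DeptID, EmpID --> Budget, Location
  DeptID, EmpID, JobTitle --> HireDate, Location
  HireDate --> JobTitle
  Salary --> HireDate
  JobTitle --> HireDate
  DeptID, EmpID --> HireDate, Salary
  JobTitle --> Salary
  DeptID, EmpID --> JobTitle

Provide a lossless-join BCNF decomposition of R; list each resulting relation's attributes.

{Budget, DeptID, EmpID, HireDate, Location}; {HireDate, JobTitle, Salary}

Candidate key of the original relation: {DeptID, EmpID}.
In {Budget, DeptID, EmpID, HireDate, JobTitle, Location, Salary}, {HireDate} is not a superkey ({HireDate}⁺ restricted to this set is {HireDate, JobTitle, Salary}), so split on HireDate --> JobTitle, Salary into {HireDate, JobTitle, Salary} and {Budget, DeptID, EmpID, HireDate, Location}.
{HireDate, JobTitle, Salary} is in BCNF.
{Budget, DeptID, EmpID, HireDate, Location} is in BCNF.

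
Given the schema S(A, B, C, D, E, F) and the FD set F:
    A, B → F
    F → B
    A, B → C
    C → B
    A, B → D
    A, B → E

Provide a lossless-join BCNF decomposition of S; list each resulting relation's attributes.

Candidate keys of the original relation: {A, B}, {A, C}, {A, F}.
{A, B, C, D, E, F}: {F} determines {B, F} here but is not a superkey — split on F → B, giving {B, F} and {A, C, D, E, F}.
{B, F} has no BCNF violation.
{A, C, D, E, F} has no BCNF violation.

{A, C, D, E, F}; {B, F}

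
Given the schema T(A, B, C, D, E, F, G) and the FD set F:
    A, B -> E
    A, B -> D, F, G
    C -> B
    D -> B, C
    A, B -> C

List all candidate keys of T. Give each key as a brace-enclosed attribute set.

No FD produces {A}, so it must be in every candidate key.
Closure of {A, B} is {A, B, C, D, E, F, G}, the whole schema; {A, B} is a candidate key.
Closure of {A, C} is {A, B, C, D, E, F, G}, the whole schema; {A, C} is a candidate key.
Closure of {A, D} is {A, B, C, D, E, F, G}, the whole schema; {A, D} is a candidate key.
These are minimal and exhaustive — every other superkey contains one of them.

{A, B}, {A, C}, {A, D}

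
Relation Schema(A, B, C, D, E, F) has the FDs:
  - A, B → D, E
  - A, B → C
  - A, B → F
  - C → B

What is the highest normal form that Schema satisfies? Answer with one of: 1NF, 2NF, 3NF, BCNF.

3NF

Candidate keys: {A, B}, {A, C}. Prime attributes: {A, B, C}.
C → B: {C}⁺ = {B, C}, which is not all of the attributes, so the left side is not a superkey — BCNF is violated.
Its right-hand attributes {B} are all prime, as are those of every other non-superkey FD — the relation is in 3NF.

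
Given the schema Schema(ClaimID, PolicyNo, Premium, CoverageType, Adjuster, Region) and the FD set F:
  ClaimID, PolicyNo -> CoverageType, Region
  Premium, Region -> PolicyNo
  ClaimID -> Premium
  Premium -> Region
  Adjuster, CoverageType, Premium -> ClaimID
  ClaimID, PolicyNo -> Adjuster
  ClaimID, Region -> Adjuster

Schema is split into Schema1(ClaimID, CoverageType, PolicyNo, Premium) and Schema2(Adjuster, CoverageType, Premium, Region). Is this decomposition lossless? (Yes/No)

The shared attributes are {CoverageType, Premium} and {CoverageType, Premium}⁺ = {CoverageType, PolicyNo, Premium, Region}.
Neither Schema1 nor Schema2 is contained in that closure, so the decomposition is lossy.

No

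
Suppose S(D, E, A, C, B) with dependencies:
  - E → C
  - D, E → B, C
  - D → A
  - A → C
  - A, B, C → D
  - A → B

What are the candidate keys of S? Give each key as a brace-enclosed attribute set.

{A, E}, {D, E}

Attributes never on any right-hand side: {E} — every candidate key must contain it.
{A, E}⁺ = {A, B, C, D, E}, which is every attribute, so {A, E} is a candidate key.
{D, E}⁺ = {A, B, C, D, E}, which is every attribute, so {D, E} is a candidate key.
Any other superkey properly contains one of these, so there are no further candidate keys.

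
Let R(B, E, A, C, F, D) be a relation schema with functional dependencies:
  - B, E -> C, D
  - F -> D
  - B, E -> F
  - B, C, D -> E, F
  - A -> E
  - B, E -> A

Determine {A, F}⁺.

Start with {A, F}.
F -> D applies; add {D} → now {A, D, F}.
A -> E applies; add {E} → now {A, D, E, F}.
No further FD applies.

{A, D, E, F}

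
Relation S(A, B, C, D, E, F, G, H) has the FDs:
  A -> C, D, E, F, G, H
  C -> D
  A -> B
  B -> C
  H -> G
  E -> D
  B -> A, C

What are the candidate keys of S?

{A}, {B}

{A}⁺ = {A, B, C, D, E, F, G, H}, which is every attribute, so {A} is a candidate key.
{B}⁺ = {A, B, C, D, E, F, G, H}, which is every attribute, so {B} is a candidate key.
No proper subset of any of these is a key, and no other minimal superkey exists.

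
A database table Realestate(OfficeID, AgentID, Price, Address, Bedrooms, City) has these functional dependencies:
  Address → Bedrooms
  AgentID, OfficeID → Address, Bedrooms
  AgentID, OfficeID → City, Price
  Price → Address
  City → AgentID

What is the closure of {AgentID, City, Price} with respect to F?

Start with {AgentID, City, Price}.
Price → Address applies; add {Address} → now {Address, AgentID, City, Price}.
Address → Bedrooms applies; add {Bedrooms} → now {Address, AgentID, Bedrooms, City, Price}.
No further FD applies.

{Address, AgentID, Bedrooms, City, Price}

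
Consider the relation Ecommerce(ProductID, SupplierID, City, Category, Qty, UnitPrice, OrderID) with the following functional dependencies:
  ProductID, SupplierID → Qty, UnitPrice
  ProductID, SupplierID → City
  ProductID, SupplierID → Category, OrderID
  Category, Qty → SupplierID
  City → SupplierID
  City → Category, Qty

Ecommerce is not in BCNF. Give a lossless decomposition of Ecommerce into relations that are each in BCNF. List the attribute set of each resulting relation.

{Category, City, Qty}; {Category, Qty, SupplierID}; {City, OrderID, ProductID, UnitPrice}

Candidate keys of the original relation: {Category, ProductID, Qty}, {City, ProductID}, {ProductID, SupplierID}.
{Category, City, OrderID, ProductID, Qty, SupplierID, UnitPrice}: {Category, Qty} determines {Category, Qty, SupplierID} here but is not a superkey — split on Category, Qty → SupplierID, giving {Category, Qty, SupplierID} and {Category, City, OrderID, ProductID, Qty, UnitPrice}.
{Category, Qty, SupplierID} is in BCNF.
{Category, City, OrderID, ProductID, Qty, UnitPrice}: {City} determines {Category, City, Qty} here but is not a superkey — split on City → Category, Qty, giving {Category, City, Qty} and {City, OrderID, ProductID, UnitPrice}.
{Category, City, Qty} is in BCNF.
{City, OrderID, ProductID, UnitPrice} is in BCNF.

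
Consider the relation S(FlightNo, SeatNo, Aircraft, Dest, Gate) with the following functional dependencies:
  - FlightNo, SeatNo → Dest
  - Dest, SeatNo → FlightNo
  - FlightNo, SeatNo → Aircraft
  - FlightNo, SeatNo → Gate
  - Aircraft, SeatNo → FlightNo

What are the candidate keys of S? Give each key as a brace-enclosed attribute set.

{Aircraft, SeatNo}, {Dest, SeatNo}, {FlightNo, SeatNo}

No FD produces {SeatNo}, so it must be in every candidate key.
{Aircraft, SeatNo}⁺ = {Aircraft, Dest, FlightNo, Gate, SeatNo}, which is every attribute, so {Aircraft, SeatNo} is a candidate key.
{Dest, SeatNo}⁺ = {Aircraft, Dest, FlightNo, Gate, SeatNo}, which is every attribute, so {Dest, SeatNo} is a candidate key.
{FlightNo, SeatNo}⁺ = {Aircraft, Dest, FlightNo, Gate, SeatNo}, which is every attribute, so {FlightNo, SeatNo} is a candidate key.
Any other superkey properly contains one of these, so there are no further candidate keys.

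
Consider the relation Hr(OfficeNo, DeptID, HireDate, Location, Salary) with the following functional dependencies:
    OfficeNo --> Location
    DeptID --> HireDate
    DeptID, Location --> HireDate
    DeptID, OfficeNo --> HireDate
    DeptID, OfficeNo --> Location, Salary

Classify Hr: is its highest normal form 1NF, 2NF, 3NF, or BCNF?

1NF

Candidate key: {DeptID, OfficeNo}. Prime attributes: {DeptID, OfficeNo}.
OfficeNo --> Location: {OfficeNo}⁺ = {Location, OfficeNo}, which is not all of the attributes, so the left side is not a superkey — BCNF is violated.
OfficeNo --> Location determines the non-prime attribute {Location} from a non-superkey — 3NF is violated.
The proper key subset {DeptID} of {DeptID, OfficeNo} determines non-prime {HireDate}, so the relation is not even in 2NF.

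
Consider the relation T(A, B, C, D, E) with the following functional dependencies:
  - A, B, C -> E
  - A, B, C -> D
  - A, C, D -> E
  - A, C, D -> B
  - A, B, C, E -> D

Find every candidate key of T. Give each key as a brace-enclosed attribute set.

{A, B, C}, {A, C, D}

Attributes never on any right-hand side: {A, C} — every candidate key must contain all of them.
{A, B, C}⁺ = {A, B, C, D, E}, which is every attribute, so {A, B, C} is a candidate key.
{A, C, D}⁺ = {A, B, C, D, E}, which is every attribute, so {A, C, D} is a candidate key.
No proper subset of any of these is a key, and no other minimal superkey exists.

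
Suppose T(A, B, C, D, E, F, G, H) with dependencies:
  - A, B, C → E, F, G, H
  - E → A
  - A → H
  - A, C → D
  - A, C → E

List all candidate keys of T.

{A, B, C}, {B, C, E}

Attributes never on any right-hand side: {B, C} — every candidate key must contain all of them.
Closure of {A, B, C} is {A, B, C, D, E, F, G, H}, the whole schema; {A, B, C} is a candidate key.
Closure of {B, C, E} is {A, B, C, D, E, F, G, H}, the whole schema; {B, C, E} is a candidate key.
These are minimal and exhaustive — every other superkey contains one of them.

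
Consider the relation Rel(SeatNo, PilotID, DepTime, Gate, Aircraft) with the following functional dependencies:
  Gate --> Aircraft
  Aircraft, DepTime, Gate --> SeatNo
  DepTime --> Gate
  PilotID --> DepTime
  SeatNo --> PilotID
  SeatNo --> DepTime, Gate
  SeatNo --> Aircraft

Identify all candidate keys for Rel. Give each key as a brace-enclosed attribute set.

Closure of {DepTime} is {Aircraft, DepTime, Gate, PilotID, SeatNo}, the whole schema; {DepTime} is a candidate key.
Closure of {PilotID} is {Aircraft, DepTime, Gate, PilotID, SeatNo}, the whole schema; {PilotID} is a candidate key.
Closure of {SeatNo} is {Aircraft, DepTime, Gate, PilotID, SeatNo}, the whole schema; {SeatNo} is a candidate key.
Any other superkey properly contains one of these, so there are no further candidate keys.

{DepTime}, {PilotID}, {SeatNo}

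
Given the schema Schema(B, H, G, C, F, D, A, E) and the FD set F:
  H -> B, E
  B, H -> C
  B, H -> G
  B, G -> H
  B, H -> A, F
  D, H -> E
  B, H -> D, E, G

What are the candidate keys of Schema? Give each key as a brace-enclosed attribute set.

{B, G}, {H}

{H}⁺ = {A, B, C, D, E, F, G, H} — all of the relation — so {H} is a candidate key.
{B, G}⁺ = {A, B, C, D, E, F, G, H} — all of the relation — so {B, G} is a candidate key.
These are minimal and exhaustive — every other superkey contains one of them.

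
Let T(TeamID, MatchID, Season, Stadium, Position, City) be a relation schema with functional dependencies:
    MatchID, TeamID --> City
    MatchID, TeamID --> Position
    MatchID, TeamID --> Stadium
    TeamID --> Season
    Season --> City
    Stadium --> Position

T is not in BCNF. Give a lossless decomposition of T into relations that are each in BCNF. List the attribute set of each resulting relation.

Candidate key of the original relation: {MatchID, TeamID}.
In {City, MatchID, Position, Season, Stadium, TeamID}, {TeamID} is not a superkey ({TeamID}⁺ restricted to this set is {City, Season, TeamID}), so split on TeamID --> City, Season into {City, Season, TeamID} and {MatchID, Position, Stadium, TeamID}.
In {City, Season, TeamID}, {Season} is not a superkey ({Season}⁺ restricted to this set is {City, Season}), so split on Season --> City into {City, Season} and {Season, TeamID}.
{City, Season} is in BCNF.
{Season, TeamID} is in BCNF.
In {MatchID, Position, Stadium, TeamID}, {Stadium} is not a superkey ({Stadium}⁺ restricted to this set is {Position, Stadium}), so split on Stadium --> Position into {Position, Stadium} and {MatchID, Stadium, TeamID}.
{Position, Stadium} is in BCNF.
{MatchID, Stadium, TeamID} is in BCNF.

{City, Season}; {MatchID, Stadium, TeamID}; {Position, Stadium}; {Season, TeamID}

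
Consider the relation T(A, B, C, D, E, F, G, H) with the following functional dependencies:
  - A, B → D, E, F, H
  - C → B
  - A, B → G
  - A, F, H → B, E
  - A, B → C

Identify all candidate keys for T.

Attributes never on any right-hand side: {A} — every candidate key must contain it.
{A, B}⁺ = {A, B, C, D, E, F, G, H} — all of the relation — so {A, B} is a candidate key.
{A, C}⁺ = {A, B, C, D, E, F, G, H} — all of the relation — so {A, C} is a candidate key.
{A, F, H}⁺ = {A, B, C, D, E, F, G, H} — all of the relation — so {A, F, H} is a candidate key.
No proper subset of any of these is a key, and no other minimal superkey exists.

{A, B}, {A, C}, {A, F, H}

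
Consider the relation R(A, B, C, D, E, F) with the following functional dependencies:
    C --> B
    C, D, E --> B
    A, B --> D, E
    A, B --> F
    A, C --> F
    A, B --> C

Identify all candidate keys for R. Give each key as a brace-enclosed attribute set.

No FD produces {A}, so it must be in every candidate key.
{A, B}⁺ = {A, B, C, D, E, F}, which is every attribute, so {A, B} is a candidate key.
{A, C}⁺ = {A, B, C, D, E, F}, which is every attribute, so {A, C} is a candidate key.
Any other superkey properly contains one of these, so there are no further candidate keys.

{A, B}, {A, C}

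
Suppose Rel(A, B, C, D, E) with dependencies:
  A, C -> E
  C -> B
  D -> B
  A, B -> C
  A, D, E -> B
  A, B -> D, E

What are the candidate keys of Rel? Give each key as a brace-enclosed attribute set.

Attributes never on any right-hand side: {A} — every candidate key must contain it.
Closure of {A, B} is {A, B, C, D, E}, the whole schema; {A, B} is a candidate key.
Closure of {A, C} is {A, B, C, D, E}, the whole schema; {A, C} is a candidate key.
Closure of {A, D} is {A, B, C, D, E}, the whole schema; {A, D} is a candidate key.
Any other superkey properly contains one of these, so there are no further candidate keys.

{A, B}, {A, C}, {A, D}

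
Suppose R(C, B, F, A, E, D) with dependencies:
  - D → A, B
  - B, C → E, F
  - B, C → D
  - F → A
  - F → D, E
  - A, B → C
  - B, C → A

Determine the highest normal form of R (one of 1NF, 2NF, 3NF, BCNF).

Candidate keys: {A, B}, {B, C}, {D}, {F}. Prime attributes: {A, B, C, D, F}.
The left-hand side of every FD is a superkey, so BCNF is satisfied.

BCNF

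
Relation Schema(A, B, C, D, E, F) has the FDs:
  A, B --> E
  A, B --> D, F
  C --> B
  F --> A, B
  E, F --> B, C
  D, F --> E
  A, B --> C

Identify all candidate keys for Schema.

Closure of {F} is {A, B, C, D, E, F}, the whole schema; {F} is a candidate key.
Closure of {A, B} is {A, B, C, D, E, F}, the whole schema; {A, B} is a candidate key.
Closure of {A, C} is {A, B, C, D, E, F}, the whole schema; {A, C} is a candidate key.
These are minimal and exhaustive — every other superkey contains one of them.

{A, B}, {A, C}, {F}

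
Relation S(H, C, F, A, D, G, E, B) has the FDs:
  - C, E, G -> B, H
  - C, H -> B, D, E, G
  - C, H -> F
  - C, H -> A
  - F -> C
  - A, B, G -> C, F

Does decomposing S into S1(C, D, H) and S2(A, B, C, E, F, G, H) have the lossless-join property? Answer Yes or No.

Yes

Common attributes: {C, H}; their closure is {A, B, C, D, E, F, G, H}.
This includes all of S1, so the common attributes are a superkey of S1 — the join is lossless.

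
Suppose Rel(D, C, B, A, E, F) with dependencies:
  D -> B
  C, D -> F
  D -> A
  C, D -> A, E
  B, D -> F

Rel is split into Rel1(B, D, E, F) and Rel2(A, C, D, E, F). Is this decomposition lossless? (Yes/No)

The shared attributes are {D, E, F} and {D, E, F}⁺ = {A, B, D, E, F}.
Since Rel1 ⊆ {A, B, D, E, F}, the intersection is a superkey of Rel1; the decomposition is lossless.

Yes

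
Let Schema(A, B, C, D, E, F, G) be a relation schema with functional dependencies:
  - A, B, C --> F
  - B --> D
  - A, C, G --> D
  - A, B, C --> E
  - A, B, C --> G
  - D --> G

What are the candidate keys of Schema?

{A, B, C}

No FD produces {A, B, C}, so they must be in every candidate key.
Closure of {A, B, C} is {A, B, C, D, E, F, G}, the whole schema; {A, B, C} is a candidate key.
No other minimal set has full closure, so this is the only candidate key.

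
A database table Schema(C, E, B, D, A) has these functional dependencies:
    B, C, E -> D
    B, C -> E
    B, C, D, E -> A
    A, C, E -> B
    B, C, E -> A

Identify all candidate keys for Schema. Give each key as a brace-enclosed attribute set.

Attributes never on any right-hand side: {C} — every candidate key must contain it.
{B, C}⁺ = {A, B, C, D, E}, which is every attribute, so {B, C} is a candidate key.
{A, C, E}⁺ = {A, B, C, D, E}, which is every attribute, so {A, C, E} is a candidate key.
These are minimal and exhaustive — every other superkey contains one of them.

{A, C, E}, {B, C}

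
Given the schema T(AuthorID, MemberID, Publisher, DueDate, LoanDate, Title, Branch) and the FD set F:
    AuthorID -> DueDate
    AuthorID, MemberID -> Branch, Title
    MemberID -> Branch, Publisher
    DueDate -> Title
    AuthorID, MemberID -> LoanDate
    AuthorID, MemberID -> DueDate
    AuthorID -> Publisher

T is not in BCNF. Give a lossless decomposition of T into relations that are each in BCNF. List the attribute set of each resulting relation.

Candidate key of the original relation: {AuthorID, MemberID}.
Within {AuthorID, Branch, DueDate, LoanDate, MemberID, Publisher, Title}: {AuthorID}⁺ ∩ {AuthorID, Branch, DueDate, LoanDate, MemberID, Publisher, Title} = {AuthorID, DueDate, Publisher, Title}, not the whole set, so AuthorID -> DueDate, Publisher, Title violates BCNF; decompose into {AuthorID, DueDate, Publisher, Title} and {AuthorID, Branch, LoanDate, MemberID}.
Within {AuthorID, DueDate, Publisher, Title}: {DueDate}⁺ ∩ {AuthorID, DueDate, Publisher, Title} = {DueDate, Title}, not the whole set, so DueDate -> Title violates BCNF; decompose into {DueDate, Title} and {AuthorID, DueDate, Publisher}.
{DueDate, Title} has no BCNF violation.
{AuthorID, DueDate, Publisher} has no BCNF violation.
Within {AuthorID, Branch, LoanDate, MemberID}: {MemberID}⁺ ∩ {AuthorID, Branch, LoanDate, MemberID} = {Branch, MemberID}, not the whole set, so MemberID -> Branch violates BCNF; decompose into {Branch, MemberID} and {AuthorID, LoanDate, MemberID}.
{Branch, MemberID} has no BCNF violation.
{AuthorID, LoanDate, MemberID} has no BCNF violation.

{AuthorID, DueDate, Publisher}; {AuthorID, LoanDate, MemberID}; {Branch, MemberID}; {DueDate, Title}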